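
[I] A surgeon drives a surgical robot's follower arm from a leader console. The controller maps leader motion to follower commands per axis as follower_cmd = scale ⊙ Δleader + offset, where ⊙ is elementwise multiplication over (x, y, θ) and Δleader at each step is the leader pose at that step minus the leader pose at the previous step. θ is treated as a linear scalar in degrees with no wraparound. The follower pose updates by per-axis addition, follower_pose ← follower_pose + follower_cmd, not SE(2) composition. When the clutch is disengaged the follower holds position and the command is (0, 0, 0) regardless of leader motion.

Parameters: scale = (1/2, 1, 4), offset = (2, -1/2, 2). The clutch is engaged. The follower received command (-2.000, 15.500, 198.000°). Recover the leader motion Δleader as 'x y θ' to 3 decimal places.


axis x: (-2.000 − 2) / (1/2) = -8.000
axis y: (15.500 − -1/2) / (1) = 16.000
axis θ: (198.000 − 2) / (4) = 49.000

-8.000 16.000 49.000


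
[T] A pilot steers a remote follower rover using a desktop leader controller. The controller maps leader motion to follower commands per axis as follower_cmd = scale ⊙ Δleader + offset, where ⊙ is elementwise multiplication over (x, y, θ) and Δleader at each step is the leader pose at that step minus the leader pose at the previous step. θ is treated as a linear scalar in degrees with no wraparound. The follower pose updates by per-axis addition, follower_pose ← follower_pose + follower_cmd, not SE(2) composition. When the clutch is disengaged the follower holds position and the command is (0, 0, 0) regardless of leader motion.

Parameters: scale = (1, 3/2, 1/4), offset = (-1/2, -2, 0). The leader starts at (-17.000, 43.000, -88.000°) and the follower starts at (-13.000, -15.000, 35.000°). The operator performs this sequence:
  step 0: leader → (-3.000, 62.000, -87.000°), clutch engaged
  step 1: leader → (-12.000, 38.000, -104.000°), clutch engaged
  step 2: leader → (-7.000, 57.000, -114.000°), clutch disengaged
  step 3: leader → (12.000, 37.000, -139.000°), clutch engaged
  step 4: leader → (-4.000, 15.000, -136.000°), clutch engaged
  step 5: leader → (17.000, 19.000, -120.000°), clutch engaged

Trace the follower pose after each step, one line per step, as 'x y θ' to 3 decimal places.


step 0: Δleader=(14.000, 19.000, 1.000°), engaged; cmd=(13.500, 26.500, 0.250°) → follower=(0.500, 11.500, 35.250°)
step 1: Δleader=(-9.000, -24.000, -17.000°), engaged; cmd=(-9.500, -38.000, -4.250°) → follower=(-9.000, -26.500, 31.000°)
step 2: Δleader=(5.000, 19.000, -10.000°), disengaged; cmd=(0,0,0) → follower holds at (-9.000, -26.500, 31.000°)
step 3: Δleader=(19.000, -20.000, -25.000°), engaged; cmd=(18.500, -32.000, -6.250°) → follower=(9.500, -58.500, 24.750°)
step 4: Δleader=(-16.000, -22.000, 3.000°), engaged; cmd=(-16.500, -35.000, 0.750°) → follower=(-7.000, -93.500, 25.500°)
step 5: Δleader=(21.000, 4.000, 16.000°), engaged; cmd=(20.500, 4.000, 4.000°) → follower=(13.500, -89.500, 29.500°)

0.500 11.500 35.250
-9.000 -26.500 31.000
-9.000 -26.500 31.000
9.500 -58.500 24.750
-7.000 -93.500 25.500
13.500 -89.500 29.500


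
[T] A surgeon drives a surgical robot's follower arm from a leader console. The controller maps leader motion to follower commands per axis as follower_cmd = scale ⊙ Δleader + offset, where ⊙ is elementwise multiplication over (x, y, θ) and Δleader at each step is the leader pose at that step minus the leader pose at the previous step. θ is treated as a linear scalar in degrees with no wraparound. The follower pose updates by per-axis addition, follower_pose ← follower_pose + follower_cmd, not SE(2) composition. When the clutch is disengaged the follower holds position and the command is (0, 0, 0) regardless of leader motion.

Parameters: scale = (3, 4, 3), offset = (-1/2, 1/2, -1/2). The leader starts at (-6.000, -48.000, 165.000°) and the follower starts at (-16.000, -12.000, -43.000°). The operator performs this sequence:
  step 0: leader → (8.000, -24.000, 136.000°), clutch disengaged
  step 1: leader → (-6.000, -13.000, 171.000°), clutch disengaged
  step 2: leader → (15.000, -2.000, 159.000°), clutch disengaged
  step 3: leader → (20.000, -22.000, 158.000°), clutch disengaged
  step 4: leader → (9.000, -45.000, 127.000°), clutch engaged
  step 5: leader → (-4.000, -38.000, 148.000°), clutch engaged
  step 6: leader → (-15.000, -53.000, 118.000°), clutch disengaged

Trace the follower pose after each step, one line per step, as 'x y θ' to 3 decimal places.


-16.000 -12.000 -43.000
-16.000 -12.000 -43.000
-16.000 -12.000 -43.000
-16.000 -12.000 -43.000
-49.500 -103.500 -136.500
-89.000 -75.000 -74.000
-89.000 -75.000 -74.000

step 0: Δleader=(14.000, 24.000, -29.000°), disengaged; cmd=(0,0,0) → follower holds at (-16.000, -12.000, -43.000°)
step 1: Δleader=(-14.000, 11.000, 35.000°), disengaged; cmd=(0,0,0) → follower holds at (-16.000, -12.000, -43.000°)
step 2: Δleader=(21.000, 11.000, -12.000°), disengaged; cmd=(0,0,0) → follower holds at (-16.000, -12.000, -43.000°)
step 3: Δleader=(5.000, -20.000, -1.000°), disengaged; cmd=(0,0,0) → follower holds at (-16.000, -12.000, -43.000°)
step 4: Δleader=(-11.000, -23.000, -31.000°), engaged; cmd=(-33.500, -91.500, -93.500°) → follower=(-49.500, -103.500, -136.500°)
step 5: Δleader=(-13.000, 7.000, 21.000°), engaged; cmd=(-39.500, 28.500, 62.500°) → follower=(-89.000, -75.000, -74.000°)
step 6: Δleader=(-11.000, -15.000, -30.000°), disengaged; cmd=(0,0,0) → follower holds at (-89.000, -75.000, -74.000°)


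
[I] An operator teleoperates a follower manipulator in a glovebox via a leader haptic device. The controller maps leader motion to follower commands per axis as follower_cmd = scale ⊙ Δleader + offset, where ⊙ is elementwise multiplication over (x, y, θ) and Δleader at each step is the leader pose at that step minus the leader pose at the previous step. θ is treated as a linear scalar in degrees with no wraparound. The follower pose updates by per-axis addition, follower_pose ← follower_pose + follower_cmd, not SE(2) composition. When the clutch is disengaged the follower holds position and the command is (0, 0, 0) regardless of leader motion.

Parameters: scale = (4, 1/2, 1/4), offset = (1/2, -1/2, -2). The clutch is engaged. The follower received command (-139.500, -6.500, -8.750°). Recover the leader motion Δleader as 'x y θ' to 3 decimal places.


axis x: (-139.500 − 1/2) / (4) = -35.000
axis y: (-6.500 − -1/2) / (1/2) = -12.000
axis θ: (-8.750 − -2) / (1/4) = -27.000

-35.000 -12.000 -27.000


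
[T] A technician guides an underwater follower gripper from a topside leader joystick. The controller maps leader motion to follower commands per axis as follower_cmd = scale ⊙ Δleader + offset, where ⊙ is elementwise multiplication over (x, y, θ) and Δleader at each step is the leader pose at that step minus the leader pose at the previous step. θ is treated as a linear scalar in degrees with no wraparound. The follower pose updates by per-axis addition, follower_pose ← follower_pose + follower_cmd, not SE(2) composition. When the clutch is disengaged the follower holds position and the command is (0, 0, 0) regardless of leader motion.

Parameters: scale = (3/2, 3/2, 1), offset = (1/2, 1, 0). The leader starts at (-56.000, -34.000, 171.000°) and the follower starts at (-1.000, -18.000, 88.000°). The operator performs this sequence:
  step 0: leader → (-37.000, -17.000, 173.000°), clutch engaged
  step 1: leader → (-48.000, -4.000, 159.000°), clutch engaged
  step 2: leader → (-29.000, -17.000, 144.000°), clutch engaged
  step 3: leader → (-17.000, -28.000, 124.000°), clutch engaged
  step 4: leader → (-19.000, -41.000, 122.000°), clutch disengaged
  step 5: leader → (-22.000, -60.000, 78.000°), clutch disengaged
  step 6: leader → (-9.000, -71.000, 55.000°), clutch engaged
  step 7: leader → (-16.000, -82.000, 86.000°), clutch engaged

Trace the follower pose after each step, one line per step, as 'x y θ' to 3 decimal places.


step 0: Δleader=(19.000, 17.000, 2.000°), engaged; cmd=(29.000, 26.500, 2.000°) → follower=(28.000, 8.500, 90.000°)
step 1: Δleader=(-11.000, 13.000, -14.000°), engaged; cmd=(-16.000, 20.500, -14.000°) → follower=(12.000, 29.000, 76.000°)
step 2: Δleader=(19.000, -13.000, -15.000°), engaged; cmd=(29.000, -18.500, -15.000°) → follower=(41.000, 10.500, 61.000°)
step 3: Δleader=(12.000, -11.000, -20.000°), engaged; cmd=(18.500, -15.500, -20.000°) → follower=(59.500, -5.000, 41.000°)
step 4: Δleader=(-2.000, -13.000, -2.000°), disengaged; cmd=(0,0,0) → follower holds at (59.500, -5.000, 41.000°)
step 5: Δleader=(-3.000, -19.000, -44.000°), disengaged; cmd=(0,0,0) → follower holds at (59.500, -5.000, 41.000°)
step 6: Δleader=(13.000, -11.000, -23.000°), engaged; cmd=(20.000, -15.500, -23.000°) → follower=(79.500, -20.500, 18.000°)
step 7: Δleader=(-7.000, -11.000, 31.000°), engaged; cmd=(-10.000, -15.500, 31.000°) → follower=(69.500, -36.000, 49.000°)

28.000 8.500 90.000
12.000 29.000 76.000
41.000 10.500 61.000
59.500 -5.000 41.000
59.500 -5.000 41.000
59.500 -5.000 41.000
79.500 -20.500 18.000
69.500 -36.000 49.000


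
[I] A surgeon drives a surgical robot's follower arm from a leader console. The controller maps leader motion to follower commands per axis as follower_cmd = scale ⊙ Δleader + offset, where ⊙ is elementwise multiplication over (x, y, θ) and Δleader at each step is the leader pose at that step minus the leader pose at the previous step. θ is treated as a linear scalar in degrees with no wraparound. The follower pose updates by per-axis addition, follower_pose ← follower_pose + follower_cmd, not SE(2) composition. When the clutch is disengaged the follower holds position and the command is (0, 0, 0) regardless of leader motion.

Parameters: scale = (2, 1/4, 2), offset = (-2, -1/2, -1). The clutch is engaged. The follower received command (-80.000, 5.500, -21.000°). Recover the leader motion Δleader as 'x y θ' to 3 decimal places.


axis x: (-80.000 − -2) / (2) = -39.000
axis y: (5.500 − -1/2) / (1/4) = 24.000
axis θ: (-21.000 − -1) / (2) = -10.000

-39.000 24.000 -10.000


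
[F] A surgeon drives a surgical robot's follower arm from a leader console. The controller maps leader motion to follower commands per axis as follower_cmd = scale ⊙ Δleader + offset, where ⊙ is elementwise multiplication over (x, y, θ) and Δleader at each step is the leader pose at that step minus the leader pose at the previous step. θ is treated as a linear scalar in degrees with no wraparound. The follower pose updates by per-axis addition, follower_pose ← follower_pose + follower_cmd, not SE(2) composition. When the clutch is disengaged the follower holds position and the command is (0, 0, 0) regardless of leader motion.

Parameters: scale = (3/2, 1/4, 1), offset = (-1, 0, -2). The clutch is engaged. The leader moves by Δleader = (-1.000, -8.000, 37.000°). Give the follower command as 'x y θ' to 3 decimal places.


-2.500 -2.000 35.000

axis x: 3/2·-1.000 + -1 = -2.500
axis y: 1/4·-8.000 + 0 = -2.000
axis θ: 1·37.000 + -2 = 35.000


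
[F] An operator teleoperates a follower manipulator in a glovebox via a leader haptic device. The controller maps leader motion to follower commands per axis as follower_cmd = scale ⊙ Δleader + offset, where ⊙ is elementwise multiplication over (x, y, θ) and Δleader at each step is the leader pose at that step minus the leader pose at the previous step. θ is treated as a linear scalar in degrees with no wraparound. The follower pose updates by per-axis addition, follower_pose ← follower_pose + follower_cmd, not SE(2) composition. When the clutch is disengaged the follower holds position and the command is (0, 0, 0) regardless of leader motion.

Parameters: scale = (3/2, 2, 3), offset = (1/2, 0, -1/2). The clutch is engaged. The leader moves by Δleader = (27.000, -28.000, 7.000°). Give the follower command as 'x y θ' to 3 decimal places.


41.000 -56.000 20.500

axis x: 3/2·27.000 + 1/2 = 41.000
axis y: 2·-28.000 + 0 = -56.000
axis θ: 3·7.000 + -1/2 = 20.500


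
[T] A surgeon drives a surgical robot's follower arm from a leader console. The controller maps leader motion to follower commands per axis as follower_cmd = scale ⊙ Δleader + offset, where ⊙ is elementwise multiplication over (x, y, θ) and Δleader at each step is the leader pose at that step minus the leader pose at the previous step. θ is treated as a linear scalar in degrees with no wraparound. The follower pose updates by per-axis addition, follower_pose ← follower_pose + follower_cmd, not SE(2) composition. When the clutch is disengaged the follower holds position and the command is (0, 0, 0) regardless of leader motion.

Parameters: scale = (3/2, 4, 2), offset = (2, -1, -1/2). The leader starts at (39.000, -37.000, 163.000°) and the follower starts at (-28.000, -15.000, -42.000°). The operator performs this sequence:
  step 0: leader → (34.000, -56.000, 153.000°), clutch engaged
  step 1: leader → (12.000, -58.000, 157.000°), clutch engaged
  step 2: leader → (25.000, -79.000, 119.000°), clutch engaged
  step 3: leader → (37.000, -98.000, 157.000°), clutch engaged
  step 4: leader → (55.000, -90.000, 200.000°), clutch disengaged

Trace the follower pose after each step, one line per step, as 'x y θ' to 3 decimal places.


-33.500 -92.000 -62.500
-64.500 -101.000 -55.000
-43.000 -186.000 -131.500
-23.000 -263.000 -56.000
-23.000 -263.000 -56.000

step 0: Δleader=(-5.000, -19.000, -10.000°), engaged; cmd=(-5.500, -77.000, -20.500°) → follower=(-33.500, -92.000, -62.500°)
step 1: Δleader=(-22.000, -2.000, 4.000°), engaged; cmd=(-31.000, -9.000, 7.500°) → follower=(-64.500, -101.000, -55.000°)
step 2: Δleader=(13.000, -21.000, -38.000°), engaged; cmd=(21.500, -85.000, -76.500°) → follower=(-43.000, -186.000, -131.500°)
step 3: Δleader=(12.000, -19.000, 38.000°), engaged; cmd=(20.000, -77.000, 75.500°) → follower=(-23.000, -263.000, -56.000°)
step 4: Δleader=(18.000, 8.000, 43.000°), disengaged; cmd=(0,0,0) → follower holds at (-23.000, -263.000, -56.000°)


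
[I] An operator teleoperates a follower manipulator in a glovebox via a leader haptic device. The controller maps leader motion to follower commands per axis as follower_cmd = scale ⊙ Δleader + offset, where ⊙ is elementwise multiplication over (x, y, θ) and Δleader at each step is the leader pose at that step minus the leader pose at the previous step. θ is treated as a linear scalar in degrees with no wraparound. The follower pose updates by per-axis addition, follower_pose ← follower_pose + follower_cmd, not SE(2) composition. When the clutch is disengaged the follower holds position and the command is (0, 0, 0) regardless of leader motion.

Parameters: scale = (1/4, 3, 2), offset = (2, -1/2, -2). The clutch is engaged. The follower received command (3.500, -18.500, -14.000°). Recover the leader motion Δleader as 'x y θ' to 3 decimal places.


6.000 -6.000 -6.000

axis x: (3.500 − 2) / (1/4) = 6.000
axis y: (-18.500 − -1/2) / (3) = -6.000
axis θ: (-14.000 − -2) / (2) = -6.000


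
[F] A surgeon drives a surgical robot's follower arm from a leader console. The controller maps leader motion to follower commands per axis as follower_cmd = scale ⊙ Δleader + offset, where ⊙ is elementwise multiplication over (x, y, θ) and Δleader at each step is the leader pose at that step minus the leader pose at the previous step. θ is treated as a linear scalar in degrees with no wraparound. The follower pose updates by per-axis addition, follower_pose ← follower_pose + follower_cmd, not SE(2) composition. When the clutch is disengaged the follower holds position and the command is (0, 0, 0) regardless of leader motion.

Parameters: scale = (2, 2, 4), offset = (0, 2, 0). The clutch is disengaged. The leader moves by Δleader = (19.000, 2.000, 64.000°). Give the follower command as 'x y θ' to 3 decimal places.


0.000 0.000 0.000

clutch disengaged → follower holds; cmd = (0, 0, 0)


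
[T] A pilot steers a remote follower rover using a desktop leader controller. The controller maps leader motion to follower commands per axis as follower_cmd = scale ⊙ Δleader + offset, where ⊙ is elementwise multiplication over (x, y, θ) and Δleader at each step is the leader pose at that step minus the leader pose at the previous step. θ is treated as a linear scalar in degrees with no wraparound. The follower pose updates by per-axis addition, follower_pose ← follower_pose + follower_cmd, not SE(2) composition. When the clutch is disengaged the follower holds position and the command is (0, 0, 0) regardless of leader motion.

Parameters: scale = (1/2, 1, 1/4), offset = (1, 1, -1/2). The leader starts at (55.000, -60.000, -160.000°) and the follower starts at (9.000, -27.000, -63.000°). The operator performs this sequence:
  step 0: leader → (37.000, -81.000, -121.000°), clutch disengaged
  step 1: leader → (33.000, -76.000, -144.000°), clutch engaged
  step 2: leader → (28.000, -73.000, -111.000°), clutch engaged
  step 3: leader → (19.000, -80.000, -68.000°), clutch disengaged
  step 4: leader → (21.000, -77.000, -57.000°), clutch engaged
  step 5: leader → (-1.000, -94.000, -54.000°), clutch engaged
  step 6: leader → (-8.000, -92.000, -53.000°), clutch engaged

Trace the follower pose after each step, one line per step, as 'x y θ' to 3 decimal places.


9.000 -27.000 -63.000
8.000 -21.000 -69.250
6.500 -17.000 -61.500
6.500 -17.000 -61.500
8.500 -13.000 -59.250
-1.500 -29.000 -59.000
-4.000 -26.000 -59.250

step 0: Δleader=(-18.000, -21.000, 39.000°), disengaged; cmd=(0,0,0) → follower holds at (9.000, -27.000, -63.000°)
step 1: Δleader=(-4.000, 5.000, -23.000°), engaged; cmd=(-1.000, 6.000, -6.250°) → follower=(8.000, -21.000, -69.250°)
step 2: Δleader=(-5.000, 3.000, 33.000°), engaged; cmd=(-1.500, 4.000, 7.750°) → follower=(6.500, -17.000, -61.500°)
step 3: Δleader=(-9.000, -7.000, 43.000°), disengaged; cmd=(0,0,0) → follower holds at (6.500, -17.000, -61.500°)
step 4: Δleader=(2.000, 3.000, 11.000°), engaged; cmd=(2.000, 4.000, 2.250°) → follower=(8.500, -13.000, -59.250°)
step 5: Δleader=(-22.000, -17.000, 3.000°), engaged; cmd=(-10.000, -16.000, 0.250°) → follower=(-1.500, -29.000, -59.000°)
step 6: Δleader=(-7.000, 2.000, 1.000°), engaged; cmd=(-2.500, 3.000, -0.250°) → follower=(-4.000, -26.000, -59.250°)


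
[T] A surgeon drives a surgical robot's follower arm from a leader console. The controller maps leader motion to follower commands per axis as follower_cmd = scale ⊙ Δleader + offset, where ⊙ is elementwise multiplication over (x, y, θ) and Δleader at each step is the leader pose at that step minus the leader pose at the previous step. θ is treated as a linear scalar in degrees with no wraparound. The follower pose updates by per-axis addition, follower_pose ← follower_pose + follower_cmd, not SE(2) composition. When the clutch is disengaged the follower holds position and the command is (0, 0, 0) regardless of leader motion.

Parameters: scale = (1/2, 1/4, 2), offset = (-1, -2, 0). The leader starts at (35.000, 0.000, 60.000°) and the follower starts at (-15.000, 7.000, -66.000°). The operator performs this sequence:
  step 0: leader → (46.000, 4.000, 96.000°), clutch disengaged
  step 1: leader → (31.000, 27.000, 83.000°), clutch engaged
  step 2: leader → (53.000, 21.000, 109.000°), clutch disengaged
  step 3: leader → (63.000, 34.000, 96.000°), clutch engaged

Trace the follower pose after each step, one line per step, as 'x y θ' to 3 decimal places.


-15.000 7.000 -66.000
-23.500 10.750 -92.000
-23.500 10.750 -92.000
-19.500 12.000 -118.000

step 0: Δleader=(11.000, 4.000, 36.000°), disengaged; cmd=(0,0,0) → follower holds at (-15.000, 7.000, -66.000°)
step 1: Δleader=(-15.000, 23.000, -13.000°), engaged; cmd=(-8.500, 3.750, -26.000°) → follower=(-23.500, 10.750, -92.000°)
step 2: Δleader=(22.000, -6.000, 26.000°), disengaged; cmd=(0,0,0) → follower holds at (-23.500, 10.750, -92.000°)
step 3: Δleader=(10.000, 13.000, -13.000°), engaged; cmd=(4.000, 1.250, -26.000°) → follower=(-19.500, 12.000, -118.000°)


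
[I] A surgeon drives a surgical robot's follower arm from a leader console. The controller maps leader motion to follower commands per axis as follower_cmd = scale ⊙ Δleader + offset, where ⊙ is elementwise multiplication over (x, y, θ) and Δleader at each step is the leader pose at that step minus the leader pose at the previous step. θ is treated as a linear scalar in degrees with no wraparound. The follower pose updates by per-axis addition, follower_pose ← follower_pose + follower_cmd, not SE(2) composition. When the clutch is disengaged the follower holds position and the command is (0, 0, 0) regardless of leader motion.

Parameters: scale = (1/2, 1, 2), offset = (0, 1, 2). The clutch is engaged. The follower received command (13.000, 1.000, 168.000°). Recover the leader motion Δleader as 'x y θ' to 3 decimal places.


26.000 0.000 83.000

axis x: (13.000 − 0) / (1/2) = 26.000
axis y: (1.000 − 1) / (1) = 0.000
axis θ: (168.000 − 2) / (2) = 83.000


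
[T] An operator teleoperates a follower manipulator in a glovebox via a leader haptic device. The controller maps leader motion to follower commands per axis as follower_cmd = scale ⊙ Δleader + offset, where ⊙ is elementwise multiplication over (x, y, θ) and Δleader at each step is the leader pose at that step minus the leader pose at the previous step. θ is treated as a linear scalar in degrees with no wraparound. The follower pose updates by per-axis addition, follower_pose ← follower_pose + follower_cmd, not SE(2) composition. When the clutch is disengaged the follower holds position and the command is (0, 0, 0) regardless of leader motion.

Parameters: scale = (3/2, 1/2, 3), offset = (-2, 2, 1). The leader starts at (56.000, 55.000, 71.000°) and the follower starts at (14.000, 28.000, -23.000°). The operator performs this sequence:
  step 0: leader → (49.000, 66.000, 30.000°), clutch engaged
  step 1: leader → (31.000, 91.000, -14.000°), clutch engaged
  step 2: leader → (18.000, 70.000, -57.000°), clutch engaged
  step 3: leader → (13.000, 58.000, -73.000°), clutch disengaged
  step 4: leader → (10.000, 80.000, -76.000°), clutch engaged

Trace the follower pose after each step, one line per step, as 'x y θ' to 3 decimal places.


1.500 35.500 -145.000
-27.500 50.000 -276.000
-49.000 41.500 -404.000
-49.000 41.500 -404.000
-55.500 54.500 -412.000

step 0: Δleader=(-7.000, 11.000, -41.000°), engaged; cmd=(-12.500, 7.500, -122.000°) → follower=(1.500, 35.500, -145.000°)
step 1: Δleader=(-18.000, 25.000, -44.000°), engaged; cmd=(-29.000, 14.500, -131.000°) → follower=(-27.500, 50.000, -276.000°)
step 2: Δleader=(-13.000, -21.000, -43.000°), engaged; cmd=(-21.500, -8.500, -128.000°) → follower=(-49.000, 41.500, -404.000°)
step 3: Δleader=(-5.000, -12.000, -16.000°), disengaged; cmd=(0,0,0) → follower holds at (-49.000, 41.500, -404.000°)
step 4: Δleader=(-3.000, 22.000, -3.000°), engaged; cmd=(-6.500, 13.000, -8.000°) → follower=(-55.500, 54.500, -412.000°)


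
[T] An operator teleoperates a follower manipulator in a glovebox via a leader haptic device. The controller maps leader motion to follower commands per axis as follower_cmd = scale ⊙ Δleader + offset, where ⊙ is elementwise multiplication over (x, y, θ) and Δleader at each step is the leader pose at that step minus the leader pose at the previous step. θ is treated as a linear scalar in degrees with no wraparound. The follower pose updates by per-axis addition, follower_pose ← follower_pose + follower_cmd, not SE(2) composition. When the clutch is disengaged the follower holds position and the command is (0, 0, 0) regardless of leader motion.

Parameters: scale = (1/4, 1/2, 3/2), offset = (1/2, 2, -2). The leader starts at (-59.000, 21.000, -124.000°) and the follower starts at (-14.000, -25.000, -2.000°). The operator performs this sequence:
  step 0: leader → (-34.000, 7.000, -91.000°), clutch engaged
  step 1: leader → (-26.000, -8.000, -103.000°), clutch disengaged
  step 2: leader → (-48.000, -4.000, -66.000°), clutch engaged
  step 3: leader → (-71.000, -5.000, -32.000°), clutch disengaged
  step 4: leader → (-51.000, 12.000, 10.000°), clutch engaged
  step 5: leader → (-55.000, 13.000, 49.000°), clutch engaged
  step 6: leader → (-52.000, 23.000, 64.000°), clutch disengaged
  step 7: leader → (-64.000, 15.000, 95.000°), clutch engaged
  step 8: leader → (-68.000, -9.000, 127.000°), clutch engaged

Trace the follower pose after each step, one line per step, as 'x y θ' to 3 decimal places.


-7.250 -30.000 45.500
-7.250 -30.000 45.500
-12.250 -26.000 99.000
-12.250 -26.000 99.000
-6.750 -15.500 160.000
-7.250 -13.000 216.500
-7.250 -13.000 216.500
-9.750 -15.000 261.000
-10.250 -25.000 307.000

step 0: Δleader=(25.000, -14.000, 33.000°), engaged; cmd=(6.750, -5.000, 47.500°) → follower=(-7.250, -30.000, 45.500°)
step 1: Δleader=(8.000, -15.000, -12.000°), disengaged; cmd=(0,0,0) → follower holds at (-7.250, -30.000, 45.500°)
step 2: Δleader=(-22.000, 4.000, 37.000°), engaged; cmd=(-5.000, 4.000, 53.500°) → follower=(-12.250, -26.000, 99.000°)
step 3: Δleader=(-23.000, -1.000, 34.000°), disengaged; cmd=(0,0,0) → follower holds at (-12.250, -26.000, 99.000°)
step 4: Δleader=(20.000, 17.000, 42.000°), engaged; cmd=(5.500, 10.500, 61.000°) → follower=(-6.750, -15.500, 160.000°)
step 5: Δleader=(-4.000, 1.000, 39.000°), engaged; cmd=(-0.500, 2.500, 56.500°) → follower=(-7.250, -13.000, 216.500°)
step 6: Δleader=(3.000, 10.000, 15.000°), disengaged; cmd=(0,0,0) → follower holds at (-7.250, -13.000, 216.500°)
step 7: Δleader=(-12.000, -8.000, 31.000°), engaged; cmd=(-2.500, -2.000, 44.500°) → follower=(-9.750, -15.000, 261.000°)
step 8: Δleader=(-4.000, -24.000, 32.000°), engaged; cmd=(-0.500, -10.000, 46.000°) → follower=(-10.250, -25.000, 307.000°)


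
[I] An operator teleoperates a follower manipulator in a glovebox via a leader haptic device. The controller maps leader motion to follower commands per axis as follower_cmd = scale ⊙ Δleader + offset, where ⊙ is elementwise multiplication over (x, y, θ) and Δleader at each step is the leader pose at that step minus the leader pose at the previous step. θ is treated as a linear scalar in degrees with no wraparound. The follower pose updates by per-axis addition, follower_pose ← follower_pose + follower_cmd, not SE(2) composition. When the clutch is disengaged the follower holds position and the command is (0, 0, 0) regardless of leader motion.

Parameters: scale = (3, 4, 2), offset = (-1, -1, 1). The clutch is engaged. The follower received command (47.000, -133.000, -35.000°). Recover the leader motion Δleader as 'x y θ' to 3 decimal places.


axis x: (47.000 − -1) / (3) = 16.000
axis y: (-133.000 − -1) / (4) = -33.000
axis θ: (-35.000 − 1) / (2) = -18.000

16.000 -33.000 -18.000


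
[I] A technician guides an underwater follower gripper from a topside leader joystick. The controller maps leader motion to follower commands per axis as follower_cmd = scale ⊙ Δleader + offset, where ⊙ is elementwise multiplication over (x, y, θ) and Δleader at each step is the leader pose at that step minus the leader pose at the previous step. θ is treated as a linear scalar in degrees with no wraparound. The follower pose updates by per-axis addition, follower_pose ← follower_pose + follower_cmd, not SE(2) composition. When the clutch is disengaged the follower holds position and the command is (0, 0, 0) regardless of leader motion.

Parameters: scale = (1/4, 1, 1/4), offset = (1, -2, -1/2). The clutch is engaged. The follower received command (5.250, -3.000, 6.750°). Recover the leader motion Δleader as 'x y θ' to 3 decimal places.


axis x: (5.250 − 1) / (1/4) = 17.000
axis y: (-3.000 − -2) / (1) = -1.000
axis θ: (6.750 − -1/2) / (1/4) = 29.000

17.000 -1.000 29.000


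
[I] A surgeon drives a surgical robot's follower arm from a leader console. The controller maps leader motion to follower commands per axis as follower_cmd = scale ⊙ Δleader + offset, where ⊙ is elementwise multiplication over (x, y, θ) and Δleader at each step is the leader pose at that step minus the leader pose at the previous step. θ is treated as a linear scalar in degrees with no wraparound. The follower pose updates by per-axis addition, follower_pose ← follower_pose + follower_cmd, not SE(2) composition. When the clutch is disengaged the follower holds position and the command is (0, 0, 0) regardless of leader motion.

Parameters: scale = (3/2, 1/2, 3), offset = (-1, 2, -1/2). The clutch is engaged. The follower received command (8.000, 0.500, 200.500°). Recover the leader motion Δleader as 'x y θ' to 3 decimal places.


6.000 -3.000 67.000

axis x: (8.000 − -1) / (3/2) = 6.000
axis y: (0.500 − 2) / (1/2) = -3.000
axis θ: (200.500 − -1/2) / (3) = 67.000


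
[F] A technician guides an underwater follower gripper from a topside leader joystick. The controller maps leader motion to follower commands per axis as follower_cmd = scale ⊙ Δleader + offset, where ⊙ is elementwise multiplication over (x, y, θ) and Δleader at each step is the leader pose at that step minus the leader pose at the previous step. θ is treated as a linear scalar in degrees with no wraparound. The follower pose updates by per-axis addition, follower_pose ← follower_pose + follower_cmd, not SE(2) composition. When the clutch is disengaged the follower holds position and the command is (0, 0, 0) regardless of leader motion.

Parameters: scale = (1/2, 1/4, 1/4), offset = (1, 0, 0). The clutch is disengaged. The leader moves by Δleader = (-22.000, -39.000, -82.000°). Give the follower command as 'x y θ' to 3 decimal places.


0.000 0.000 0.000

clutch disengaged → follower holds; cmd = (0, 0, 0)


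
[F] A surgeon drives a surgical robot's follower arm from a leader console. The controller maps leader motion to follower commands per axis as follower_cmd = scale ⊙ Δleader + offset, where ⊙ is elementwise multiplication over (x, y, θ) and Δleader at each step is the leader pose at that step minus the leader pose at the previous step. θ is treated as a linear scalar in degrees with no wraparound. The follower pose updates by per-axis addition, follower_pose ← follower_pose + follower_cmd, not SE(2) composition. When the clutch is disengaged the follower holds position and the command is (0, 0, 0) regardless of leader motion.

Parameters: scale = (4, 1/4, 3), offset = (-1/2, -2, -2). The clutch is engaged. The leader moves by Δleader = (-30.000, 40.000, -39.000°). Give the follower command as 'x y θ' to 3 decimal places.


axis x: 4·-30.000 + -1/2 = -120.500
axis y: 1/4·40.000 + -2 = 8.000
axis θ: 3·-39.000 + -2 = -119.000

-120.500 8.000 -119.000


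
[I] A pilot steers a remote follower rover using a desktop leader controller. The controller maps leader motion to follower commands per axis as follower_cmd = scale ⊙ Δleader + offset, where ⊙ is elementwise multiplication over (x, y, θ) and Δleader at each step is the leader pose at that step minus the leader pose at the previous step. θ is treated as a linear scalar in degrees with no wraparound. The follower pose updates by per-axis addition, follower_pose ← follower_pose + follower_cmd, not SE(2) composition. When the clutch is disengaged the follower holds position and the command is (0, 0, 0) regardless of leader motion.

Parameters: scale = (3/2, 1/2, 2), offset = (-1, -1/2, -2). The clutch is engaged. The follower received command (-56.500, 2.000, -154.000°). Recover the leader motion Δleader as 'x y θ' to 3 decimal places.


axis x: (-56.500 − -1) / (3/2) = -37.000
axis y: (2.000 − -1/2) / (1/2) = 5.000
axis θ: (-154.000 − -2) / (2) = -76.000

-37.000 5.000 -76.000


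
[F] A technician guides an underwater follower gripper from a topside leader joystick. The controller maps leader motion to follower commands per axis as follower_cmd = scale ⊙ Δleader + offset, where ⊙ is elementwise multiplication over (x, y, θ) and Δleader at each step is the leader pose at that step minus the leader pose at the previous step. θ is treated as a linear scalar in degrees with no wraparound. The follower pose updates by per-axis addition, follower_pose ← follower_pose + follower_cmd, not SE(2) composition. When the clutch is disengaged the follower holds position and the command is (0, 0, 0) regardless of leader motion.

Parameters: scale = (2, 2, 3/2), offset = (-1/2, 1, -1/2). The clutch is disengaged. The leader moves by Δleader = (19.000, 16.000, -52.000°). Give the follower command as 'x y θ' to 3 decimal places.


0.000 0.000 0.000

clutch disengaged → follower holds; cmd = (0, 0, 0)


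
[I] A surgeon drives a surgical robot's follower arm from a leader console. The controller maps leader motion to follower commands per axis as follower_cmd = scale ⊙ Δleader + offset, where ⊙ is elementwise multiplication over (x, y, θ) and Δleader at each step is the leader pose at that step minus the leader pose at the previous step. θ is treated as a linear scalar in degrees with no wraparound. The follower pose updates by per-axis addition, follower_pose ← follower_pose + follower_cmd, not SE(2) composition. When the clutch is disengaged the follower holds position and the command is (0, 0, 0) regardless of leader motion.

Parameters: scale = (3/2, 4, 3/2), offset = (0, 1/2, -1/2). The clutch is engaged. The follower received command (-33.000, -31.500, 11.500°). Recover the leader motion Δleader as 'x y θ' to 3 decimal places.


axis x: (-33.000 − 0) / (3/2) = -22.000
axis y: (-31.500 − 1/2) / (4) = -8.000
axis θ: (11.500 − -1/2) / (3/2) = 8.000

-22.000 -8.000 8.000


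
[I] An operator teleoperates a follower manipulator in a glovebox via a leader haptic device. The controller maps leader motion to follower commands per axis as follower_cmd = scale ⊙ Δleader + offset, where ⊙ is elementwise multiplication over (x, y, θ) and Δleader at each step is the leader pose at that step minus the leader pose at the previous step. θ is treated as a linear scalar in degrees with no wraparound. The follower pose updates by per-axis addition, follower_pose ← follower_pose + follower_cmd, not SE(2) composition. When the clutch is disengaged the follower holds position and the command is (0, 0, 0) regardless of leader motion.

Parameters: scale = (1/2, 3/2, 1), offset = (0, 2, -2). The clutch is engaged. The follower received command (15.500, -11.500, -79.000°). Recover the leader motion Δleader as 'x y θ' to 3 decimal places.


axis x: (15.500 − 0) / (1/2) = 31.000
axis y: (-11.500 − 2) / (3/2) = -9.000
axis θ: (-79.000 − -2) / (1) = -77.000

31.000 -9.000 -77.000


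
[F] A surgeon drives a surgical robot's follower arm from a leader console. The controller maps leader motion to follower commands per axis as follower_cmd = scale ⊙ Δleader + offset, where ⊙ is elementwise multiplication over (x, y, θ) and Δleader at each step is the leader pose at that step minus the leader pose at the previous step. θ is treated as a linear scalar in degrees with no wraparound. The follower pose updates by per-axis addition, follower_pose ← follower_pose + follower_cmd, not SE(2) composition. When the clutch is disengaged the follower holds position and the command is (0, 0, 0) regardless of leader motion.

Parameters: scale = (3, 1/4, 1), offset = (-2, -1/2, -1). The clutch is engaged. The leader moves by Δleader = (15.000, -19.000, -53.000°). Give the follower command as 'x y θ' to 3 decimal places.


axis x: 3·15.000 + -2 = 43.000
axis y: 1/4·-19.000 + -1/2 = -5.250
axis θ: 1·-53.000 + -1 = -54.000

43.000 -5.250 -54.000


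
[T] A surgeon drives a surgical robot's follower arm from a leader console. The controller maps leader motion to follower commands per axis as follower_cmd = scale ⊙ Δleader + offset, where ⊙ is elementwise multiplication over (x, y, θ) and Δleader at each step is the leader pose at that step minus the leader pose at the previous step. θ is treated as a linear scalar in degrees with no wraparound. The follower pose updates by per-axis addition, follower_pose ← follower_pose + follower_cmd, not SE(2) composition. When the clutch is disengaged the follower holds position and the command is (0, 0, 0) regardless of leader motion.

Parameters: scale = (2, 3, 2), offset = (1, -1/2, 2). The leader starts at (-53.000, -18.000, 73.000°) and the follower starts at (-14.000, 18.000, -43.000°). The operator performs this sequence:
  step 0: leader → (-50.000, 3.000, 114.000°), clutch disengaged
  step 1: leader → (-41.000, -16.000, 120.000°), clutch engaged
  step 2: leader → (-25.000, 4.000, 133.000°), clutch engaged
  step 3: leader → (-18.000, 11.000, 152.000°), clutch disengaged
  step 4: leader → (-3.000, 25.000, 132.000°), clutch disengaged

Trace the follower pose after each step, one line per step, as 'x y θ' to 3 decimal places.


-14.000 18.000 -43.000
5.000 -39.500 -29.000
38.000 20.000 -1.000
38.000 20.000 -1.000
38.000 20.000 -1.000

step 0: Δleader=(3.000, 21.000, 41.000°), disengaged; cmd=(0,0,0) → follower holds at (-14.000, 18.000, -43.000°)
step 1: Δleader=(9.000, -19.000, 6.000°), engaged; cmd=(19.000, -57.500, 14.000°) → follower=(5.000, -39.500, -29.000°)
step 2: Δleader=(16.000, 20.000, 13.000°), engaged; cmd=(33.000, 59.500, 28.000°) → follower=(38.000, 20.000, -1.000°)
step 3: Δleader=(7.000, 7.000, 19.000°), disengaged; cmd=(0,0,0) → follower holds at (38.000, 20.000, -1.000°)
step 4: Δleader=(15.000, 14.000, -20.000°), disengaged; cmd=(0,0,0) → follower holds at (38.000, 20.000, -1.000°)


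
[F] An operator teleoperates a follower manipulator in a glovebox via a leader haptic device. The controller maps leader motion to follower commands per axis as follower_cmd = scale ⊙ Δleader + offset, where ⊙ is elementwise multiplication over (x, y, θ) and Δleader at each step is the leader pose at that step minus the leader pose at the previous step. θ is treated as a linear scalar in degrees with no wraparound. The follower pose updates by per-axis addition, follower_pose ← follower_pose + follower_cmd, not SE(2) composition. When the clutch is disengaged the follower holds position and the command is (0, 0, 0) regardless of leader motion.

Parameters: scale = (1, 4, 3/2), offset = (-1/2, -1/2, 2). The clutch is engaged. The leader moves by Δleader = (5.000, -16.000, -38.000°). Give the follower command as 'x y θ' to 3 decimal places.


axis x: 1·5.000 + -1/2 = 4.500
axis y: 4·-16.000 + -1/2 = -64.500
axis θ: 3/2·-38.000 + 2 = -55.000

4.500 -64.500 -55.000


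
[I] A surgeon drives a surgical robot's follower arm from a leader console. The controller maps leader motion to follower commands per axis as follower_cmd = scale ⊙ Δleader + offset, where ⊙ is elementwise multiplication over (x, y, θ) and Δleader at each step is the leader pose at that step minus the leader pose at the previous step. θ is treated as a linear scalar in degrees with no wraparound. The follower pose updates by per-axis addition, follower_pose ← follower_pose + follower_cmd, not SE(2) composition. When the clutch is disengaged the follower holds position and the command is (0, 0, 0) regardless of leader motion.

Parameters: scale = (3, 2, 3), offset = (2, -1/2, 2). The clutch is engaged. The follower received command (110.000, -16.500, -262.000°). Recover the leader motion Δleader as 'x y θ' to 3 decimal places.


36.000 -8.000 -88.000

axis x: (110.000 − 2) / (3) = 36.000
axis y: (-16.500 − -1/2) / (2) = -8.000
axis θ: (-262.000 − 2) / (3) = -88.000


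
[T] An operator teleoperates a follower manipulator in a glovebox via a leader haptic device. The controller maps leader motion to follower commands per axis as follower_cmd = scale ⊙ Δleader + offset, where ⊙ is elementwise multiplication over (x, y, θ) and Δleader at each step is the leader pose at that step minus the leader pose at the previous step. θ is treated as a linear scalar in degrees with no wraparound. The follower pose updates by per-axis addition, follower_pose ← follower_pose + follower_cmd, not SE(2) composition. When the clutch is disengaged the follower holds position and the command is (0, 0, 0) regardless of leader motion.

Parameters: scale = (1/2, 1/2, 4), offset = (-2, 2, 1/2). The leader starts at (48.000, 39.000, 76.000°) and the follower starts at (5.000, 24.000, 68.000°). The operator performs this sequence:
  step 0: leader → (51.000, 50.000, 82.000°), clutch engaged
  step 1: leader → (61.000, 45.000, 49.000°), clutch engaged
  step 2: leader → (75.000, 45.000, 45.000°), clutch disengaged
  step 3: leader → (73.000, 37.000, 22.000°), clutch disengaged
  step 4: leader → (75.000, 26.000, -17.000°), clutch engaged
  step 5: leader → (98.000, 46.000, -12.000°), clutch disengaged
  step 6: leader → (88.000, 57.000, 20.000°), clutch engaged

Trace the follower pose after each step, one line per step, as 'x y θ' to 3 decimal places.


step 0: Δleader=(3.000, 11.000, 6.000°), engaged; cmd=(-0.500, 7.500, 24.500°) → follower=(4.500, 31.500, 92.500°)
step 1: Δleader=(10.000, -5.000, -33.000°), engaged; cmd=(3.000, -0.500, -131.500°) → follower=(7.500, 31.000, -39.000°)
step 2: Δleader=(14.000, 0.000, -4.000°), disengaged; cmd=(0,0,0) → follower holds at (7.500, 31.000, -39.000°)
step 3: Δleader=(-2.000, -8.000, -23.000°), disengaged; cmd=(0,0,0) → follower holds at (7.500, 31.000, -39.000°)
step 4: Δleader=(2.000, -11.000, -39.000°), engaged; cmd=(-1.000, -3.500, -155.500°) → follower=(6.500, 27.500, -194.500°)
step 5: Δleader=(23.000, 20.000, 5.000°), disengaged; cmd=(0,0,0) → follower holds at (6.500, 27.500, -194.500°)
step 6: Δleader=(-10.000, 11.000, 32.000°), engaged; cmd=(-7.000, 7.500, 128.500°) → follower=(-0.500, 35.000, -66.000°)

4.500 31.500 92.500
7.500 31.000 -39.000
7.500 31.000 -39.000
7.500 31.000 -39.000
6.500 27.500 -194.500
6.500 27.500 -194.500
-0.500 35.000 -66.000
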